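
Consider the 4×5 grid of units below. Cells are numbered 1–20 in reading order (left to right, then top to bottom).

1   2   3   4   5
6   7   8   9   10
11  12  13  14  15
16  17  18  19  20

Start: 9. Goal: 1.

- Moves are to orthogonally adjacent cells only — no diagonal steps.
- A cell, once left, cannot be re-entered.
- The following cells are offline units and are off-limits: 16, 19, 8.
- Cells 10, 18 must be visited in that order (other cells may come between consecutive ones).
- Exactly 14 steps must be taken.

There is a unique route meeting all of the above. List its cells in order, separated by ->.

The waypoints must appear in the order 10, 18, with no cell reused.
Route from 9: up 1 to 4, right 1 to 5, down 2 to 15, left 2 to 13, down 1 to 18, left 1 to 17, up 1 to 12, left 1 to 11, up 1 to 6, right 1 to 7, up 1 to 2, left 1 to 1 — 14 moves in all.
Check: order respected (10 at step 3, 18 at step 7); 14 moves as required.

9 -> 4 -> 5 -> 10 -> 15 -> 14 -> 13 -> 18 -> 17 -> 12 -> 11 -> 6 -> 7 -> 2 -> 1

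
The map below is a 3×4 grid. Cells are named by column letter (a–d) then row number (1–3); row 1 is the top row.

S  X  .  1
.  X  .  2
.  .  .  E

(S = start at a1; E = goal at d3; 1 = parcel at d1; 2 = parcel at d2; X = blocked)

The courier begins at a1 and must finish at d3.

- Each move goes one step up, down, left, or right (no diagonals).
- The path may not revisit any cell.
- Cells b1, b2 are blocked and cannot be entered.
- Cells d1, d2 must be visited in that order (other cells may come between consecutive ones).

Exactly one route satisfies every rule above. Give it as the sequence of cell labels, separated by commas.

a1, a2, a3, b3, c3, c2, c1, d1, d2, d3

The waypoints must appear in the order d1, d2, with no cell reused.
Route from a1: down 2 to a3, right 2 to c3, up 2 to c1, right 1 to d1, down 2 to d3 — 9 moves in all.
Check: order respected (1 at step 7, 2 at step 8).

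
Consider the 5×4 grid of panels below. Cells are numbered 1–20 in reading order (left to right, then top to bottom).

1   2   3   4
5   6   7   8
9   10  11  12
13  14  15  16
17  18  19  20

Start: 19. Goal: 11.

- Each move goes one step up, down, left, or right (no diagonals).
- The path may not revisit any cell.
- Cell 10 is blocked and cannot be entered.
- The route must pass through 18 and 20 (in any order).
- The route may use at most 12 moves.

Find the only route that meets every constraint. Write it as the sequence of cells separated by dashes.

The budget equals the shortest possible length, so every move has to be on a shortest route through the required cells.
Route from 19: right 1 to 20, up 1 to 16, left 2 to 14, down 1 to 18, left 1 to 17, up 3 to 5, right 2 to 7, down 1 to 11 — 12 moves in all.
Check: all required cells visited; 12 ≤ 12 moves.

19 - 20 - 16 - 15 - 14 - 18 - 17 - 13 - 9 - 5 - 6 - 7 - 11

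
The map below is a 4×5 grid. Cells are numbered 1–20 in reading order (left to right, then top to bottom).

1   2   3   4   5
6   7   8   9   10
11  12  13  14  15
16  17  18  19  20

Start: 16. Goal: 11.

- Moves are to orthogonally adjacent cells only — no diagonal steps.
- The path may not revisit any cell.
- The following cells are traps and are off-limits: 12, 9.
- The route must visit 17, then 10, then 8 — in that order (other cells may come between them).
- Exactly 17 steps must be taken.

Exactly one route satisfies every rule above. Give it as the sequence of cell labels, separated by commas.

The waypoints must appear in the order 17, 10, 8, with no cell reused.
Route from 16: right 2 to 18, up 1 to 13, right 1 to 14, down 1 to 19, right 1 to 20, up 3 to 5, left 2 to 3, down 1 to 8, left 1 to 7, up 1 to 2, left 1 to 1, down 2 to 11 — 17 moves in all.
Check: order respected (17 at step 1, 10 at step 8, 8 at step 12); 17 moves as required.

16, 17, 18, 13, 14, 19, 20, 15, 10, 5, 4, 3, 8, 7, 2, 1, 6, 11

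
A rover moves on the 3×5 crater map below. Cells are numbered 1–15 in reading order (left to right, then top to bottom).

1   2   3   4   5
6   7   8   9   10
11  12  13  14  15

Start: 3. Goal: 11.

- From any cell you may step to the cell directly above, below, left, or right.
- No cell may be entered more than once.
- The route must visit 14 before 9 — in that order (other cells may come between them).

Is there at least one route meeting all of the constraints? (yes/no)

One route that works: 3 → 4 → 5 → 10 → 15 → 14 → 9 → 8 → 13 → 12 → 11.

yes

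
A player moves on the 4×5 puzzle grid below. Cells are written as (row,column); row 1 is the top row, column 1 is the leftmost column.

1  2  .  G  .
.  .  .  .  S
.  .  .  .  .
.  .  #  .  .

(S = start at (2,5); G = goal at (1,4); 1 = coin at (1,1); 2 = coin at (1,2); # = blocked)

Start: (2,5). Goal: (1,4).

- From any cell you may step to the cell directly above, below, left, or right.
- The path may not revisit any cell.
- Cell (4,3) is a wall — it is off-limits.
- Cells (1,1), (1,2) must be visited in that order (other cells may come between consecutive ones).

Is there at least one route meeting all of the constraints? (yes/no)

One route that works: (2,5) → (2,4) → (2,3) → (2,2) → (2,1) → (1,1) → (1,2) → (1,3) → (1,4).

yes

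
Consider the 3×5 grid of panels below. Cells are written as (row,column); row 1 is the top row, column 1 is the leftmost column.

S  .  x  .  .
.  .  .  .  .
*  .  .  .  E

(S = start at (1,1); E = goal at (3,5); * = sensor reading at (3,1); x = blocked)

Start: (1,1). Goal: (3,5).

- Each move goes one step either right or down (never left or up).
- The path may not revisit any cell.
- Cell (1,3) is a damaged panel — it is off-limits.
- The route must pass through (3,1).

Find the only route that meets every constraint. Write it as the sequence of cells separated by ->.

(1,1) -> (2,1) -> (3,1) -> (3,2) -> (3,3) -> (3,4) -> (3,5)

Moves only go right or down, so the column and row indices never decrease.
Route from (1,1): down 2 to (3,1), right 4 to (3,5) — 6 moves in all.
Check: all required cells visited.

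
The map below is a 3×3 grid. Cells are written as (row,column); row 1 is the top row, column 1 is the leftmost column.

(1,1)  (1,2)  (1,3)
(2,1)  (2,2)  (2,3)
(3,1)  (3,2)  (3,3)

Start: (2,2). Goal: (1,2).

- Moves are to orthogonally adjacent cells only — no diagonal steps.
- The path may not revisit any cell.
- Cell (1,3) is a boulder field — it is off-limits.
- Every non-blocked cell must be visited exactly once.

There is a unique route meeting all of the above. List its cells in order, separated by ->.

(2,2) -> (2,3) -> (3,3) -> (3,2) -> (3,1) -> (2,1) -> (1,1) -> (1,2)

Need to visit all 8 open cells exactly once, starting at (2,2) and ending at (1,2).
Cell (3,1) has only two open neighbours ((2,1) and (3,2)), so the path must pass straight through it: one of those is the cell it's entered from and the other is where it exits.
Route from (2,2): right to (2,3), down to (3,3), 2× left (reaching (3,1)), 2× up (reaching (1,1)), right to (1,2) — 7 moves in all.
Check: all 8 open cells covered.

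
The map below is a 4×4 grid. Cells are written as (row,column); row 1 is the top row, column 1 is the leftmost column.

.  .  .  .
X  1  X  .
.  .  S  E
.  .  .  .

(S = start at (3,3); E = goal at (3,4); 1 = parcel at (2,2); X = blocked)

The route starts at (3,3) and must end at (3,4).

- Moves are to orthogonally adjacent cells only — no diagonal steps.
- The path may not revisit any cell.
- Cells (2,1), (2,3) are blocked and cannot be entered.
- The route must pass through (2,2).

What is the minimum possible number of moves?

7

Any route passes through (2,2) somewhere between (3,3) and (3,4). Summing Manhattan distances along the two legs ((3,3) → (2,2) → (3,4)) gives a lower bound of 2 + 3 = 5 moves.
The shortest route satisfying every rule uses 7 moves: (3,3) → (3,2) → (2,2) → (1,2) → (1,3) → (1,4) → (2,4) → (3,4).
The bound of 5 isn't tight here; checking systematically, no route of length 5 through 6 satisfies every constraint, so 7 is the minimum.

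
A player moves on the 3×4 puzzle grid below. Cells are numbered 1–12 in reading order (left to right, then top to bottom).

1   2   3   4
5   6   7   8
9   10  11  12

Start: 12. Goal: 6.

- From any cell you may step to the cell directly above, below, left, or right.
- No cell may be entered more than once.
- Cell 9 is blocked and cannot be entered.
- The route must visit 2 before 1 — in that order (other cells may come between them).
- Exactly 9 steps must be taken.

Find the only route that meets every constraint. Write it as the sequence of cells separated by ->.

The waypoints must appear in the order 2, 1, with no cell reused.
Route from 12: left to 11, up to 7, right to 8, up to 4, 3× left (reaching 1), down to 5, right to 6 — 9 moves in all.
Check: order respected (2 at step 6, 1 at step 7); 9 moves as required.

12 -> 11 -> 7 -> 8 -> 4 -> 3 -> 2 -> 1 -> 5 -> 6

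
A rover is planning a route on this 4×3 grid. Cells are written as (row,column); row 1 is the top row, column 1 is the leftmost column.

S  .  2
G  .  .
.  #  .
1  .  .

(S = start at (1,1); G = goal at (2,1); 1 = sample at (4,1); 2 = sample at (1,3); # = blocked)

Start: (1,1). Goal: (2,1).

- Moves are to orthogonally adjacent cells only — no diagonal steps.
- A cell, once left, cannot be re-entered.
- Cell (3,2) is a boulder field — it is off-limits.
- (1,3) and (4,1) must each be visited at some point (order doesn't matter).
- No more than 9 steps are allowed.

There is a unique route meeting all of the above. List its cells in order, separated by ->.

(1,1) -> (1,2) -> (1,3) -> (2,3) -> (3,3) -> (4,3) -> (4,2) -> (4,1) -> (3,1) -> (2,1)

The budget equals the shortest possible length, so every move has to be on a shortest route through the required cells.
Route from (1,1): right 2 to (1,3), down 3 to (4,3), left 2 to (4,1), up 2 to (2,1) — 9 moves in all.
Check: all required cells visited; 9 ≤ 9 moves.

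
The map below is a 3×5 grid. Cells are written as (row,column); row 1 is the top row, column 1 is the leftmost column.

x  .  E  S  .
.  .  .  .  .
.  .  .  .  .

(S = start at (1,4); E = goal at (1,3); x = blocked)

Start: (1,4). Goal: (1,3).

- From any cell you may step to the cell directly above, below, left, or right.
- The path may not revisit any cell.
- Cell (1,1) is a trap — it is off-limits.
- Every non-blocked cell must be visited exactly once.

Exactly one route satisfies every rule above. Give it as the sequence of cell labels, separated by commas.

Need to visit all 14 open cells exactly once, starting at (1,4) and ending at (1,3).
Cell (1,5) has only two open neighbours ((2,5) and (1,4)), so the path must pass straight through it: one of those is the cell it's entered from and the other is where it exits.
Route from (1,4): right to (1,5), 2× down (reaching (3,5)), left to (3,4), up to (2,4), left to (2,3), down to (3,3), 2× left (reaching (3,1)), up to (2,1), right to (2,2), up to (1,2), right to (1,3) — 13 moves in all.
Check: all 14 open cells covered.

(1,4), (1,5), (2,5), (3,5), (3,4), (2,4), (2,3), (3,3), (3,2), (3,1), (2,1), (2,2), (1,2), (1,3)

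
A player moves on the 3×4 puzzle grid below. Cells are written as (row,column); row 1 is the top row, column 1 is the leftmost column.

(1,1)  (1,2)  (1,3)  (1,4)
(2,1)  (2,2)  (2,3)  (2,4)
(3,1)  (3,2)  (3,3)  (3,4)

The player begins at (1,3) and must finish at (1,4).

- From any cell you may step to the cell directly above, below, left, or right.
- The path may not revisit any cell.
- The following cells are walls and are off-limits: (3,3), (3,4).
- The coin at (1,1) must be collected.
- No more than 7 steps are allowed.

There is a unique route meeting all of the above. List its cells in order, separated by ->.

(1,3) -> (1,2) -> (1,1) -> (2,1) -> (2,2) -> (2,3) -> (2,4) -> (1,4)

The budget equals the shortest possible length, so every move has to be on a shortest route through the required cells.
Route from (1,3): 2× left (reaching (1,1)), down to (2,1), 3× right (reaching (2,4)), up to (1,4) — 7 moves in all.
Check: all required cells visited; 7 ≤ 7 moves.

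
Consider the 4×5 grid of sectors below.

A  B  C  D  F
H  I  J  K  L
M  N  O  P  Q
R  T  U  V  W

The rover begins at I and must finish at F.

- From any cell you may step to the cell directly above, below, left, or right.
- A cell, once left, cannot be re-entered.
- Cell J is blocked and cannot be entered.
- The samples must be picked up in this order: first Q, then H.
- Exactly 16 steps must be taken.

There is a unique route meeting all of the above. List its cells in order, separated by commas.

The waypoints must appear in the order Q, H, with no cell reused.
Route from I: down 1 to N, right 3 to Q, down 1 to W, left 4 to R, up 3 to A, right 4 to F — 16 moves in all.
Check: order respected (Q at step 4, H at step 11); 16 moves as required.

I, N, O, P, Q, W, V, U, T, R, M, H, A, B, C, D, F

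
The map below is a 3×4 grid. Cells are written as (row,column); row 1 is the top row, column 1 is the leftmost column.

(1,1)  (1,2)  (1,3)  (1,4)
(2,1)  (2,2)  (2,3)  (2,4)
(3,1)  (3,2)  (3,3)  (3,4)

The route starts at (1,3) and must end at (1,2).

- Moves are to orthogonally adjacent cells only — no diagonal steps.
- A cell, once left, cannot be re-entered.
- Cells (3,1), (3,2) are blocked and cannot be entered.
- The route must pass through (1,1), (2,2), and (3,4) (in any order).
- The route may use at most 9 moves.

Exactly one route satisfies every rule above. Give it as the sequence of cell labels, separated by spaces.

The budget equals the shortest possible length, so every move has to be on a shortest route through the required cells.
Route from (1,3): right to (1,4), 2× down (reaching (3,4)), left to (3,3), up to (2,3), 2× left (reaching (2,1)), up to (1,1), right to (1,2) — 9 moves in all.
Check: all required cells visited; 9 ≤ 9 moves.

(1,3) (1,4) (2,4) (3,4) (3,3) (2,3) (2,2) (2,1) (1,1) (1,2)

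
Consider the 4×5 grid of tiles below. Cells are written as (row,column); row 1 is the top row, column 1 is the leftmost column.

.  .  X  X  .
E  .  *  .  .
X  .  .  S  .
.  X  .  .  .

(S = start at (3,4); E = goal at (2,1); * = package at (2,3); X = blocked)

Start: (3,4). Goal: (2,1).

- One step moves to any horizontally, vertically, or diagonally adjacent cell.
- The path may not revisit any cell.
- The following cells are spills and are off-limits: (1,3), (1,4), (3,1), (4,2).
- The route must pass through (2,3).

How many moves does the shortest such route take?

Any route passes through (2,3) somewhere between (3,4) and (2,1). Summing Chebyshev distances along the two legs ((3,4) → (2,3) → (2,1)) gives a lower bound of 1 + 2 = 3 moves.
A route of 3 moves achieves this: (3,4) → (2,3) → (1,2) → (2,1).
Since 3 matches the lower bound, it is optimal.

3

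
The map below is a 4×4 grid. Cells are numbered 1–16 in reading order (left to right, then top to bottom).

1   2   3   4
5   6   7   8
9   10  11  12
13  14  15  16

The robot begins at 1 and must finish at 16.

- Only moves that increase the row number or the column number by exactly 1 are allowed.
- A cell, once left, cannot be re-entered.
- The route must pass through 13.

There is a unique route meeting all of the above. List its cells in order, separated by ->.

1 -> 5 -> 9 -> 13 -> 14 -> 15 -> 16

Moves only go right or down, so the column and row indices never decrease.
Route from 1: 3× down (reaching 13), 3× right (reaching 16) — 6 moves in all.
Check: all required cells visited.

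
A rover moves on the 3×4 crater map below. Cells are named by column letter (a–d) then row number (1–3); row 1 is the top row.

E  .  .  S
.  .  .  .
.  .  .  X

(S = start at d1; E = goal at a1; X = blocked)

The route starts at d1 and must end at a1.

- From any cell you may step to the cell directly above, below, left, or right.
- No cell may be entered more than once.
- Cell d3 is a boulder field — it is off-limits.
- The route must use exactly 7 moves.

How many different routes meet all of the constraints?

Need simple routes of exactly 7 moves from d1 to a1 (Manhattan distance 3, so 2 moves are spent on a detour and 2 undoing it).
Branch systematically from the start, pruning whenever the remaining move budget drops below the Manhattan distance to a1 or differs from it in parity. Grouping the completions by first move — via d2: 5; via c1: 5 — and summing: 5 + 5 = 10.
That gives 10 routes.

10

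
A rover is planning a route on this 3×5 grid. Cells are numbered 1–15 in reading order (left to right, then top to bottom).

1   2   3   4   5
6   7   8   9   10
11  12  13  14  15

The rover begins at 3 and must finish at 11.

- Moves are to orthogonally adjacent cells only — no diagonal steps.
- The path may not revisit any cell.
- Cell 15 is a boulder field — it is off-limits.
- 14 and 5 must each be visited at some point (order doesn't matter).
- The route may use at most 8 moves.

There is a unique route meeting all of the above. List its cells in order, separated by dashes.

The 8-move cap with required stops at 14, 5 leaves no slack for detours.
Route from 3: right 2 to 5, down 1 to 10, left 1 to 9, down 1 to 14, left 3 to 11 — 8 moves in all.
Check: all required cells visited; 8 ≤ 8 moves.

3 - 4 - 5 - 10 - 9 - 14 - 13 - 12 - 11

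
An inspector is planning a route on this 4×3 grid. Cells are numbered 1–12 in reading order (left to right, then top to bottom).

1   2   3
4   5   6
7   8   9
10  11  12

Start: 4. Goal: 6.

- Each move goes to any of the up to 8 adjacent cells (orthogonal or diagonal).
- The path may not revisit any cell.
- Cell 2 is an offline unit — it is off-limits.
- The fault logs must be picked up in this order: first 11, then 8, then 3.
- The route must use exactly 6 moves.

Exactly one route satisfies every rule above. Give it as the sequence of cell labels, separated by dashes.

4 - 7 - 11 - 8 - 5 - 3 - 6

The waypoints must appear in the order 11, 8, 3, with no cell reused.
Route from 4: down to 7, down-right to 11, 2× up (reaching 5), up-right to 3, down to 6 — 6 moves in all.
Check: order respected (11 at step 2, 8 at step 3, 3 at step 5); 6 moves as required.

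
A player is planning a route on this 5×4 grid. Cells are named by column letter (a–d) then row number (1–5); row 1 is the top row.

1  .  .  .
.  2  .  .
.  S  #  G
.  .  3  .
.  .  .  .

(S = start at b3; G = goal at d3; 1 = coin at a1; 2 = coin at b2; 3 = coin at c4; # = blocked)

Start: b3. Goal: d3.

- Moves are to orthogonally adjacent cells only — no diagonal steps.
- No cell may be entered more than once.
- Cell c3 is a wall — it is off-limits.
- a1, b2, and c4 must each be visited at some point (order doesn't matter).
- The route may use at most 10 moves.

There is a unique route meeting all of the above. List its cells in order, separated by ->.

The budget equals the shortest possible length, so every move has to be on a shortest route through the required cells.
Route from b3: up 2 to b1, left 1 to a1, down 3 to a4, right 3 to d4, up 1 to d3 — 10 moves in all.
Check: all required cells visited; 10 ≤ 10 moves.

b3 -> b2 -> b1 -> a1 -> a2 -> a3 -> a4 -> b4 -> c4 -> d4 -> d3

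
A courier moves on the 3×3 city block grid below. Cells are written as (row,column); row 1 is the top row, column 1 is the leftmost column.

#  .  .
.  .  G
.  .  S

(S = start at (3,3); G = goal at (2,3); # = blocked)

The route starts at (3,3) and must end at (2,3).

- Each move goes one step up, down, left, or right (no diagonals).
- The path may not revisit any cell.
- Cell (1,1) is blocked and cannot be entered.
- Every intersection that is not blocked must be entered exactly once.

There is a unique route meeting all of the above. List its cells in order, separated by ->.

Need to visit all 8 open cells exactly once, starting at (3,3) and ending at (2,3).
Cell (1,2) has only two open neighbours ((2,2) and (1,3)), so the path must pass straight through it: one of those is the cell it's entered from and the other is where it exits.
Route from (3,3): 2× left (reaching (3,1)), up to (2,1), right to (2,2), up to (1,2), right to (1,3), down to (2,3) — 7 moves in all.
Check: all 8 open cells covered.

(3,3) -> (3,2) -> (3,1) -> (2,1) -> (2,2) -> (1,2) -> (1,3) -> (2,3)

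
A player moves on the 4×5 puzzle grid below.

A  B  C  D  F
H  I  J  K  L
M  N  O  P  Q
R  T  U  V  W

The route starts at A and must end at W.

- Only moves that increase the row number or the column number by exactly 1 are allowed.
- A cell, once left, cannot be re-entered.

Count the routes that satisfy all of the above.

35

A right/down-only route from A to W makes exactly 3 down-moves and 4 right-moves in some order.
With no other constraints that would be C(7,3) = 35 routes.
That gives 35 routes.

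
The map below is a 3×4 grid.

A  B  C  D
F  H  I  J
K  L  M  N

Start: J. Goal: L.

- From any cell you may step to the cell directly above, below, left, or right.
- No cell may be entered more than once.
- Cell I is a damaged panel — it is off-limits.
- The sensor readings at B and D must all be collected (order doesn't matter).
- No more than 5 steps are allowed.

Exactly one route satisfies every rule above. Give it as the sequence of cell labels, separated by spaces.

J D C B H L

Any route must reach B and D and still end at L within 5 moves, so the order of the required stops is forced.
Route from J: up to D, 2× left (reaching B), 2× down (reaching L) — 5 moves in all.
Check: all required cells visited; 5 ≤ 5 moves.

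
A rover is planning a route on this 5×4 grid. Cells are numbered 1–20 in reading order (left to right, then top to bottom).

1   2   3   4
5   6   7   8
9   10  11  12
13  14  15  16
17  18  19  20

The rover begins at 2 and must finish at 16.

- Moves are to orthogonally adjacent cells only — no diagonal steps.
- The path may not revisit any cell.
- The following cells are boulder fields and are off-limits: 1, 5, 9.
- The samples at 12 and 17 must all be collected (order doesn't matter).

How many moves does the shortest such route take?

Any route passes through 12 and 17 in some order between 2 and 16. Summing Manhattan distances along each leg and taking the cheapest ordering (2 → 17 → 12 → 16) gives a lower bound of 5 + 5 + 1 = 11 moves.
A route of 11 moves achieves this: 2 → 6 → 10 → 14 → 13 → 17 → 18 → 19 → 15 → 11 → 12 → 16.
Since 11 matches the lower bound, it is optimal.

11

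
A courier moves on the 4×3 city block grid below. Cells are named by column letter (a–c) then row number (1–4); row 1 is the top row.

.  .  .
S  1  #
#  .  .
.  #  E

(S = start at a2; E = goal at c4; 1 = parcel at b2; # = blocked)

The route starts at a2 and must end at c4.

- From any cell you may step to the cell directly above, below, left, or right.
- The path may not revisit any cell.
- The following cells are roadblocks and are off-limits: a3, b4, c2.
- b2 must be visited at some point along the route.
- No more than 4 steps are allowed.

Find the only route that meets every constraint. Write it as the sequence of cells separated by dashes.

Any route must reach b2 and still end at c4 within 4 moves, so the order of the required stops is forced.
Route from a2: right 1 to b2, down 1 to b3, right 1 to c3, down 1 to c4 — 4 moves in all.
Check: all required cells visited; 4 ≤ 4 moves.

a2 - b2 - b3 - c3 - c4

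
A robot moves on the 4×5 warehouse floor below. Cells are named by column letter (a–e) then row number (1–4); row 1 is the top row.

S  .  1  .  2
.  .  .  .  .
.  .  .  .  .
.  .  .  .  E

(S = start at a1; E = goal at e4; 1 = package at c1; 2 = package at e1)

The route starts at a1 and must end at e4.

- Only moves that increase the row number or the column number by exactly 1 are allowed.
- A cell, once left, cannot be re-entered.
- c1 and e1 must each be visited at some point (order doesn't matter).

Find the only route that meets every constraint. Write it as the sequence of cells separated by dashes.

a1 - b1 - c1 - d1 - e1 - e2 - e3 - e4

Moves only go right or down, so the column and row indices never decrease.
Route from a1: right 4 to e1, down 3 to e4 — 7 moves in all.
Check: all required cells visited.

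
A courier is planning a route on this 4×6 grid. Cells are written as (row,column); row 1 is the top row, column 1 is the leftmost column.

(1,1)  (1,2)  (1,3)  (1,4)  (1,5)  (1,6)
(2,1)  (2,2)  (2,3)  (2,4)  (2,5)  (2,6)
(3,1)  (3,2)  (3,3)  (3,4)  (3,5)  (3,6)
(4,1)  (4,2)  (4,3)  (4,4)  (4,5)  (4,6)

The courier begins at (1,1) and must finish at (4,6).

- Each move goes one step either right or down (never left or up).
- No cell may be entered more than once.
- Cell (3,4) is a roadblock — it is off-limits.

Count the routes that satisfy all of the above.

26

A right/down-only route from (1,1) to (4,6) makes exactly 3 down-moves and 5 right-moves in some order.
With no other constraints that would be C(8,3) = 56 routes.
Subtract routes through each blocked cell (inclusion–exclusion for overlaps): − through (3,4): 30 → 26.
That gives 26 routes.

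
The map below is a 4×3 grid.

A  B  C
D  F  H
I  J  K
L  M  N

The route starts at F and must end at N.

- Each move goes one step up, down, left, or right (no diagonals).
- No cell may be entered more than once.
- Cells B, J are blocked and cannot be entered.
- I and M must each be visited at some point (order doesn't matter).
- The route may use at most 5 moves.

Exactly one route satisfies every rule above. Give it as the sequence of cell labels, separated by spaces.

F D I L M N

The 5-move cap with required stops at I, M leaves no slack for detours.
Route from F: left 1 to D, down 2 to L, right 2 to N — 5 moves in all.
Check: all required cells visited; 5 ≤ 5 moves.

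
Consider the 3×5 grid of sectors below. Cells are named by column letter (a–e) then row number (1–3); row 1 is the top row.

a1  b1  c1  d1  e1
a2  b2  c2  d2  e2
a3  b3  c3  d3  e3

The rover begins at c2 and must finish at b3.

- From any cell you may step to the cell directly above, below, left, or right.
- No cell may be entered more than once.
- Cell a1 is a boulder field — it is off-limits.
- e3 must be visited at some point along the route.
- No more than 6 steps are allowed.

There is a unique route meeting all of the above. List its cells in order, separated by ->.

The 6-move cap with required stops at e3 leaves no slack for detours.
Route from c2: right 2 to e2, down 1 to e3, left 3 to b3 — 6 moves in all.
Check: all required cells visited; 6 ≤ 6 moves.

c2 -> d2 -> e2 -> e3 -> d3 -> c3 -> b3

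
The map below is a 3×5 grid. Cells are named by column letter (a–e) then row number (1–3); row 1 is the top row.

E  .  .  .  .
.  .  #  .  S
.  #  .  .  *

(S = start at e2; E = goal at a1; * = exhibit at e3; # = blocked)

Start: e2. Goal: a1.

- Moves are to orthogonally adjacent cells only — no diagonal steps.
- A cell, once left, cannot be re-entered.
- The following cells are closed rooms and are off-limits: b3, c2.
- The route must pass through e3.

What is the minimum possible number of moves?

Any route passes through e3 somewhere between e2 and a1. Summing Manhattan distances along the two legs (e2 → e3 → a1) gives a lower bound of 1 + 6 = 7 moves.
A route of 7 moves achieves this: e2 → e3 → d3 → d2 → d1 → c1 → b1 → a1.
Since 7 matches the lower bound, it is optimal.

7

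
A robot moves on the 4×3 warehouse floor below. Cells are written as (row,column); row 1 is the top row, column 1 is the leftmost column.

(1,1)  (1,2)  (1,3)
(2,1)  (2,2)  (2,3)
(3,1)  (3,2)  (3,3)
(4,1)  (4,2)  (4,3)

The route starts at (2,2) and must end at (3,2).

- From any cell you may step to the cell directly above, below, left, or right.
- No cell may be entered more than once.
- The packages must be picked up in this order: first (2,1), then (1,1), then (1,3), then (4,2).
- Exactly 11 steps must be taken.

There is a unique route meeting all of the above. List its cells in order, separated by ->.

(2,2) -> (2,1) -> (1,1) -> (1,2) -> (1,3) -> (2,3) -> (3,3) -> (4,3) -> (4,2) -> (4,1) -> (3,1) -> (3,2)

The waypoints must appear in the order (2,1), (1,1), (1,3), (4,2), with no cell reused.
Route from (2,2): left to (2,1), up to (1,1), 2× right (reaching (1,3)), 3× down (reaching (4,3)), 2× left (reaching (4,1)), up to (3,1), right to (3,2) — 11 moves in all.
Check: order respected ((2,1) at step 1, (1,1) at step 2, (1,3) at step 4, (4,2) at step 8); 11 moves as required.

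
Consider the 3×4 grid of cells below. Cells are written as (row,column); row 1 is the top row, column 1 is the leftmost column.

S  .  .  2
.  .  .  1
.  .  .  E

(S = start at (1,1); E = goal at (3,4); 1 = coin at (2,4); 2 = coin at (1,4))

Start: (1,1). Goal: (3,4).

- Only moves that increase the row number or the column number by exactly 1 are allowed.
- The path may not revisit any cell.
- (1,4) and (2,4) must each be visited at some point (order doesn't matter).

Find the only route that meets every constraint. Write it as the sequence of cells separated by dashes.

(1,1) - (1,2) - (1,3) - (1,4) - (2,4) - (3,4)

Moves only go right or down, so the column and row indices never decrease.
Route from (1,1): 3× right (reaching (1,4)), 2× down (reaching (3,4)) — 5 moves in all.
Check: all required cells visited.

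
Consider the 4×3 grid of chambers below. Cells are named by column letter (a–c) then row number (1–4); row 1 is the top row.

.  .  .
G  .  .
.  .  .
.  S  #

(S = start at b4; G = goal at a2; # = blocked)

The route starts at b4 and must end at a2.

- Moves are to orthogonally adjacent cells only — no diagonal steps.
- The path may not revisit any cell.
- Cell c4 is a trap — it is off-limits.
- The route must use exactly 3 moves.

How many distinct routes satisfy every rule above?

Need simple routes of exactly 3 moves from b4 to a2 (Manhattan distance 3, so 0 moves are spent on a detour and 0 undoing it).
Enumerating: b4 b3 b2 a2 | b4 b3 a3 a2 | b4 a4 a3 a2.
That gives 3 routes.

3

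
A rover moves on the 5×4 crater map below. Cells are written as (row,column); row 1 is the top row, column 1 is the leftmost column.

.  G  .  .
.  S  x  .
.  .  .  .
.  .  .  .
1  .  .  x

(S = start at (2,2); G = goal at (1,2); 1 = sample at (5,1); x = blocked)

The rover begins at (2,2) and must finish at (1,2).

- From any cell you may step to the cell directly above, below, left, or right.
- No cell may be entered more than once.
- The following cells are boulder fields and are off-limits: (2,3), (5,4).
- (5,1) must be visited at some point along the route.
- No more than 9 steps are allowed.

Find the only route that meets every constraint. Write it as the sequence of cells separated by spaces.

The 9-move cap with required stops at (5,1) leaves no slack for detours.
Route from (2,2): down 3 to (5,2), left 1 to (5,1), up 4 to (1,1), right 1 to (1,2) — 9 moves in all.
Check: all required cells visited; 9 ≤ 9 moves.

(2,2) (3,2) (4,2) (5,2) (5,1) (4,1) (3,1) (2,1) (1,1) (1,2)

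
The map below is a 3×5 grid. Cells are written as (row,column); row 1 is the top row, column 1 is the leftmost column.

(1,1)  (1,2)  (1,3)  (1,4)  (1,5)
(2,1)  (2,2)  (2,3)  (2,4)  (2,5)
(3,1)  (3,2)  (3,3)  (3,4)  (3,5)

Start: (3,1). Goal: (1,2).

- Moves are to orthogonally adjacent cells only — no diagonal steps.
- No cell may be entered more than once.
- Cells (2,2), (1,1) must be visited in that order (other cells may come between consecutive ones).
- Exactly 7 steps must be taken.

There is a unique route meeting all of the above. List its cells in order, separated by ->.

The waypoints must appear in the order (2,2), (1,1), with no cell reused.
Route from (3,1): right 2 to (3,3), up 1 to (2,3), left 2 to (2,1), up 1 to (1,1), right 1 to (1,2) — 7 moves in all.
Check: order respected ((2,2) at step 4, (1,1) at step 6); 7 moves as required.

(3,1) -> (3,2) -> (3,3) -> (2,3) -> (2,2) -> (2,1) -> (1,1) -> (1,2)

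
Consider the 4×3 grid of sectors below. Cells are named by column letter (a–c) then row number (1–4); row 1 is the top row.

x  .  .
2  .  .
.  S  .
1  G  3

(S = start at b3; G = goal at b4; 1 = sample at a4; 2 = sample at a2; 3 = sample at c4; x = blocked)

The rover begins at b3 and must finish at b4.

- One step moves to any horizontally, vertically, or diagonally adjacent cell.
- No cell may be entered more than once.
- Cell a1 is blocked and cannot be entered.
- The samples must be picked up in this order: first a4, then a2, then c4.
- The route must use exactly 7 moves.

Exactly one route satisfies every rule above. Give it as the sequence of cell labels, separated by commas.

The waypoints must appear in the order a4, a2, c4, with no cell reused.
Route from b3: down-left 1 to a4, up 2 to a2, right 1 to b2, down-right 1 to c3, down 1 to c4, left 1 to b4 — 7 moves in all.
Check: order respected (1 at step 1, 2 at step 3, 3 at step 6); 7 moves as required.

b3, a4, a3, a2, b2, c3, c4, b4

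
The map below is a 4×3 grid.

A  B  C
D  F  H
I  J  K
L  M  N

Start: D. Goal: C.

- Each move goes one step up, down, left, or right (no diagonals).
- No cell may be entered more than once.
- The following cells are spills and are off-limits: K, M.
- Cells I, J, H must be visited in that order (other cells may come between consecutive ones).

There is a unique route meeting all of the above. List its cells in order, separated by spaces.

The waypoints must appear in the order I, J, H, with no cell reused.
Route from D: down to I, right to J, up to F, right to H, up to C — 5 moves in all.
Check: order respected (I at step 1, J at step 2, H at step 4).

D I J F H C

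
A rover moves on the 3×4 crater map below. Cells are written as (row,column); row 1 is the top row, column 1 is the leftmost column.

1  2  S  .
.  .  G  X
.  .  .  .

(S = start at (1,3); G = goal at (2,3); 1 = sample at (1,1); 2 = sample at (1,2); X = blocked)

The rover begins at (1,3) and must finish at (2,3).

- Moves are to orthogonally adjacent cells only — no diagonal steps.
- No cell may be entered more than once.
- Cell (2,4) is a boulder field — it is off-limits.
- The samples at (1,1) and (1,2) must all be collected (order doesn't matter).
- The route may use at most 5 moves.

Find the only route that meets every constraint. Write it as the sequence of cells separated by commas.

(1,3), (1,2), (1,1), (2,1), (2,2), (2,3)

Any route must reach (1,1) and (1,2) and still end at (2,3) within 5 moves, so the order of the required stops is forced.
Route from (1,3): 2× left (reaching (1,1)), down to (2,1), 2× right (reaching (2,3)) — 5 moves in all.
Check: all required cells visited; 5 ≤ 5 moves.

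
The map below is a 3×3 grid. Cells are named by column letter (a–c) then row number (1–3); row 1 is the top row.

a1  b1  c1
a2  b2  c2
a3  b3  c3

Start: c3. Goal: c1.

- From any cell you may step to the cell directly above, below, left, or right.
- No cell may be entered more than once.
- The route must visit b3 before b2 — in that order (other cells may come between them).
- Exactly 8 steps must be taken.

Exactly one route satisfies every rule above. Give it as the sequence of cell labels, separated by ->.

c3 -> b3 -> a3 -> a2 -> a1 -> b1 -> b2 -> c2 -> c1

The waypoints must appear in the order b3, b2, with no cell reused.
Route from c3: left 2 to a3, up 2 to a1, right 1 to b1, down 1 to b2, right 1 to c2, up 1 to c1 — 8 moves in all.
Check: order respected (b3 at step 1, b2 at step 6); 8 moves as required.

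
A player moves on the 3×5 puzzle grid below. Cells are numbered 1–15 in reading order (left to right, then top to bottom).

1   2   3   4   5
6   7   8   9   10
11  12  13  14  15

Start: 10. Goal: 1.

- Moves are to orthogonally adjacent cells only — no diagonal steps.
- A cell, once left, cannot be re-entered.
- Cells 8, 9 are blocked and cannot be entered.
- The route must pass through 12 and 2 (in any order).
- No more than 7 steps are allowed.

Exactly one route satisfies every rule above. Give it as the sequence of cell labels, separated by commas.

Any route must reach 12 and 2 and still end at 1 within 7 moves, so the order of the required stops is forced.
Route from 10: down 1 to 15, left 3 to 12, up 2 to 2, left 1 to 1 — 7 moves in all.
Check: all required cells visited; 7 ≤ 7 moves.

10, 15, 14, 13, 12, 7, 2, 1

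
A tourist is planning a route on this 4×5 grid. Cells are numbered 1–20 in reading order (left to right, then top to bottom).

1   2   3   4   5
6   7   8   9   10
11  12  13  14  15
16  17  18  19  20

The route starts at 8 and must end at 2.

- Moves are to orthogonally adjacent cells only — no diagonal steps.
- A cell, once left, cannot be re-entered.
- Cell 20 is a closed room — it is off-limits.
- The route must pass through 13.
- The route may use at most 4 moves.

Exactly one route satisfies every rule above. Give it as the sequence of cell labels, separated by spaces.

The 4-move cap with required stops at 13 leaves no slack for detours.
Route from 8: down to 13, left to 12, 2× up (reaching 2) — 4 moves in all.
Check: all required cells visited; 4 ≤ 4 moves.

8 13 12 7 2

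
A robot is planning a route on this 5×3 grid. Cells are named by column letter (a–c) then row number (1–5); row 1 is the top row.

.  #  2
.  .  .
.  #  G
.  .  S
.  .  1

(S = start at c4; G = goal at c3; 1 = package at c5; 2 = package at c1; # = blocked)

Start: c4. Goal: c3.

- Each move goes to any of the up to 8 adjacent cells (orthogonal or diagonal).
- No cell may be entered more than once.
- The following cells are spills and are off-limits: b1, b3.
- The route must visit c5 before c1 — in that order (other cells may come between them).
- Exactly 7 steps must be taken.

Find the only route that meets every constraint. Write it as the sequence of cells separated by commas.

The waypoints must appear in the order c5, c1, with no cell reused.
Route from c4: down to c5, 2× up-left (reaching a3), 2× up-right (reaching c1), 2× down (reaching c3) — 7 moves in all.
Check: order respected (1 at step 1, 2 at step 5); 7 moves as required.

c4, c5, b4, a3, b2, c1, c2, c3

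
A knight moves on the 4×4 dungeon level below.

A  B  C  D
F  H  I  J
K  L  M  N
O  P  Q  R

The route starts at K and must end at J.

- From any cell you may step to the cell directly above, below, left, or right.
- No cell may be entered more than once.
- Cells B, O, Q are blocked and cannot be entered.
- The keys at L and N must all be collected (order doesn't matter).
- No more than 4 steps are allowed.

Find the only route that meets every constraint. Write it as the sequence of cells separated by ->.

K -> L -> M -> N -> J

Any route must reach L and N and still end at J within 4 moves, so the order of the required stops is forced.
Route from K: 3× right (reaching N), up to J — 4 moves in all.
Check: all required cells visited; 4 ≤ 4 moves.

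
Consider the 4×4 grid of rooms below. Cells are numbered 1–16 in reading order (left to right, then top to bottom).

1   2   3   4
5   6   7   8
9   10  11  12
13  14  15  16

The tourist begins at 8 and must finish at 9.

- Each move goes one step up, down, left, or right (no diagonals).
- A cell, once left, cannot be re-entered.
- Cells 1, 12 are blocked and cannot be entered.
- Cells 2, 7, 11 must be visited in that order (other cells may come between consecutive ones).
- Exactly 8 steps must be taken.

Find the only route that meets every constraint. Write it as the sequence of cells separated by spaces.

8 4 3 2 6 7 11 10 9

The waypoints must appear in the order 2, 7, 11, with no cell reused.
Route from 8: up 1 to 4, left 2 to 2, down 1 to 6, right 1 to 7, down 1 to 11, left 2 to 9 — 8 moves in all.
Check: order respected (2 at step 3, 7 at step 5, 11 at step 6); 8 moves as required.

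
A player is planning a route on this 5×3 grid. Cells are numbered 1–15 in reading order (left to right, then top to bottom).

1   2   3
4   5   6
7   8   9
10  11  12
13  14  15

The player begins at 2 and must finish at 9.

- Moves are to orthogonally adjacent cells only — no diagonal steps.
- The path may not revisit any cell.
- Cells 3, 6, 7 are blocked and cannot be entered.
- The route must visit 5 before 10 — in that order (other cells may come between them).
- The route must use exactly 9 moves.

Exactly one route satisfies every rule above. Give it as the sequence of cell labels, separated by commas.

The waypoints must appear in the order 5, 10, with no cell reused.
Route from 2: down 3 to 11, left 1 to 10, down 1 to 13, right 2 to 15, up 2 to 9 — 9 moves in all.
Check: order respected (5 at step 1, 10 at step 4); 9 moves as required.

2, 5, 8, 11, 10, 13, 14, 15, 12, 9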